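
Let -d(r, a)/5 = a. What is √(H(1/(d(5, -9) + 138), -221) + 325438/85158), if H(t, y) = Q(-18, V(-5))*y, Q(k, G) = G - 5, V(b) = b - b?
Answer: √223362403734/14193 ≈ 33.299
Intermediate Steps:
d(r, a) = -5*a
V(b) = 0
Q(k, G) = -5 + G
H(t, y) = -5*y (H(t, y) = (-5 + 0)*y = -5*y)
√(H(1/(d(5, -9) + 138), -221) + 325438/85158) = √(-5*(-221) + 325438/85158) = √(1105 + 325438*(1/85158)) = √(1105 + 162719/42579) = √(47212514/42579) = √223362403734/14193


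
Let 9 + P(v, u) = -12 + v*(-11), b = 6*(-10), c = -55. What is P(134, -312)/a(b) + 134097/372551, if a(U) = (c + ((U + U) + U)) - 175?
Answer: 122388703/30549182 ≈ 4.0063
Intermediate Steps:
b = -60
a(U) = -230 + 3*U (a(U) = (-55 + ((U + U) + U)) - 175 = (-55 + (2*U + U)) - 175 = (-55 + 3*U) - 175 = -230 + 3*U)
P(v, u) = -21 - 11*v (P(v, u) = -9 + (-12 + v*(-11)) = -9 + (-12 - 11*v) = -21 - 11*v)
P(134, -312)/a(b) + 134097/372551 = (-21 - 11*134)/(-230 + 3*(-60)) + 134097/372551 = (-21 - 1474)/(-230 - 180) + 134097*(1/372551) = -1495/(-410) + 134097/372551 = -1495*(-1/410) + 134097/372551 = 299/82 + 134097/372551 = 122388703/30549182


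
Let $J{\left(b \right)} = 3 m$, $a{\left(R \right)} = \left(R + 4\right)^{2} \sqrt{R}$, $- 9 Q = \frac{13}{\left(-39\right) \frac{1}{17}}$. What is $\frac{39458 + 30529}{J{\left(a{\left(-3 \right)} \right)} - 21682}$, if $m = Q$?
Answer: $- \frac{629883}{195121} \approx -3.2282$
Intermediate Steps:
$Q = \frac{17}{27}$ ($Q = - \frac{13 \frac{1}{\left(-39\right) \frac{1}{17}}}{9} = - \frac{13 \frac{1}{- \frac{39}{17}}}{9} = - \frac{13 \left(- \frac{17}{39}\right)}{9} = \left(- \frac{1}{9}\right) \left(- \frac{17}{3}\right) = \frac{17}{27} \approx 0.62963$)
$m = \frac{17}{27} \approx 0.62963$
$a{\left(R \right)} = \sqrt{R} \left(4 + R\right)^{2}$ ($a{\left(R \right)} = \left(4 + R\right)^{2} \sqrt{R} = \sqrt{R} \left(4 + R\right)^{2}$)
$J{\left(b \right)} = \frac{17}{9}$ ($J{\left(b \right)} = 3 \cdot \frac{17}{27} = \frac{17}{9}$)
$\frac{39458 + 30529}{J{\left(a{\left(-3 \right)} \right)} - 21682} = \frac{39458 + 30529}{\frac{17}{9} - 21682} = \frac{69987}{- \frac{195121}{9}} = 69987 \left(- \frac{9}{195121}\right) = - \frac{629883}{195121}$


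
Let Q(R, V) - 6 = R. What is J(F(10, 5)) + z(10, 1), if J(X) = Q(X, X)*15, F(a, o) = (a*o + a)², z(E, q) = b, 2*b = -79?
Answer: 108101/2 ≈ 54051.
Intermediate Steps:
Q(R, V) = 6 + R
b = -79/2 (b = (½)*(-79) = -79/2 ≈ -39.500)
z(E, q) = -79/2
F(a, o) = (a + a*o)²
J(X) = 90 + 15*X (J(X) = (6 + X)*15 = 90 + 15*X)
J(F(10, 5)) + z(10, 1) = (90 + 15*(10²*(1 + 5)²)) - 79/2 = (90 + 15*(100*6²)) - 79/2 = (90 + 15*(100*36)) - 79/2 = (90 + 15*3600) - 79/2 = (90 + 54000) - 79/2 = 54090 - 79/2 = 108101/2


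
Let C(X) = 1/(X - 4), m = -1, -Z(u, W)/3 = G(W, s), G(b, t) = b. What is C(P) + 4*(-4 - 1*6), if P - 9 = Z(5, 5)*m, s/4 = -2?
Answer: -799/20 ≈ -39.950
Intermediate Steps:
s = -8 (s = 4*(-2) = -8)
Z(u, W) = -3*W
P = 24 (P = 9 - 3*5*(-1) = 9 - 15*(-1) = 9 + 15 = 24)
C(X) = 1/(-4 + X)
C(P) + 4*(-4 - 1*6) = 1/(-4 + 24) + 4*(-4 - 1*6) = 1/20 + 4*(-4 - 6) = 1/20 + 4*(-10) = 1/20 - 40 = -799/20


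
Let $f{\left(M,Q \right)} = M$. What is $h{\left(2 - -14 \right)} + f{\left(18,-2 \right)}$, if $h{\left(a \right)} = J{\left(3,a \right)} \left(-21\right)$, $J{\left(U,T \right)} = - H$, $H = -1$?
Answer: $-3$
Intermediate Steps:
$J{\left(U,T \right)} = 1$ ($J{\left(U,T \right)} = \left(-1\right) \left(-1\right) = 1$)
$h{\left(a \right)} = -21$ ($h{\left(a \right)} = 1 \left(-21\right) = -21$)
$h{\left(2 - -14 \right)} + f{\left(18,-2 \right)} = -21 + 18 = -3$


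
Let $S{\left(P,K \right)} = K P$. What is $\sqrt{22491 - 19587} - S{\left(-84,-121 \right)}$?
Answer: $-10164 + 22 \sqrt{6} \approx -10110.0$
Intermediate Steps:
$\sqrt{22491 - 19587} - S{\left(-84,-121 \right)} = \sqrt{22491 - 19587} - \left(-121\right) \left(-84\right) = \sqrt{22491 - 19587} - 10164 = \sqrt{2904} - 10164 = 22 \sqrt{6} - 10164 = -10164 + 22 \sqrt{6}$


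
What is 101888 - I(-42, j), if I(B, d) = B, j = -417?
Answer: 101930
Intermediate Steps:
101888 - I(-42, j) = 101888 - 1*(-42) = 101888 + 42 = 101930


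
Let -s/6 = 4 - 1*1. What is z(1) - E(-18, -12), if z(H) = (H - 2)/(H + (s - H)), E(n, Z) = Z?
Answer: 217/18 ≈ 12.056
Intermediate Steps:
s = -18 (s = -6*(4 - 1*1) = -6*(4 - 1) = -6*3 = -18)
z(H) = 1/9 - H/18 (z(H) = (H - 2)/(H + (-18 - H)) = (-2 + H)/(-18) = (-2 + H)*(-1/18) = 1/9 - H/18)
z(1) - E(-18, -12) = (1/9 - 1/18*1) - 1*(-12) = (1/9 - 1/18) + 12 = 1/18 + 12 = 217/18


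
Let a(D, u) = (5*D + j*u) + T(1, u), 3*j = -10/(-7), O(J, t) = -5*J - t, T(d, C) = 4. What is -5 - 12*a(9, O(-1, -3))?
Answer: -4471/7 ≈ -638.71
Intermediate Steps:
O(J, t) = -t - 5*J
j = 10/21 (j = (-10/(-7))/3 = (-10*(-⅐))/3 = (⅓)*(10/7) = 10/21 ≈ 0.47619)
a(D, u) = 4 + 5*D + 10*u/21 (a(D, u) = (5*D + 10*u/21) + 4 = 4 + 5*D + 10*u/21)
-5 - 12*a(9, O(-1, -3)) = -5 - 12*(4 + 5*9 + 10*(-1*(-3) - 5*(-1))/21) = -5 - 12*(4 + 45 + 10*(3 + 5)/21) = -5 - 12*(4 + 45 + (10/21)*8) = -5 - 12*(4 + 45 + 80/21) = -5 - 12*1109/21 = -5 - 4436/7 = -4471/7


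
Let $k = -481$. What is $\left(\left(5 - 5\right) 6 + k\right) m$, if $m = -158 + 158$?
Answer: $0$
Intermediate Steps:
$m = 0$
$\left(\left(5 - 5\right) 6 + k\right) m = \left(\left(5 - 5\right) 6 - 481\right) 0 = \left(0 \cdot 6 - 481\right) 0 = \left(0 - 481\right) 0 = \left(-481\right) 0 = 0$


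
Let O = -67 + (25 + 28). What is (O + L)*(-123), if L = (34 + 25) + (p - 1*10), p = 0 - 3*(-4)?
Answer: -5781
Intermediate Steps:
p = 12 (p = 0 + 12 = 12)
O = -14 (O = -67 + 53 = -14)
L = 61 (L = (34 + 25) + (12 - 1*10) = 59 + (12 - 10) = 59 + 2 = 61)
(O + L)*(-123) = (-14 + 61)*(-123) = 47*(-123) = -5781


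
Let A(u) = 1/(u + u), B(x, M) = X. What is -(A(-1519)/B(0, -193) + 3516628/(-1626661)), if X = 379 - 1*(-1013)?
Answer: 14871455709349/6878980196256 ≈ 2.1619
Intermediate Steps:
X = 1392 (X = 379 + 1013 = 1392)
B(x, M) = 1392
A(u) = 1/(2*u)
-(A(-1519)/B(0, -193) + 3516628/(-1626661)) = -(((½)/(-1519))/1392 + 3516628/(-1626661)) = -(((½)*(-1/1519))*(1/1392) + 3516628*(-1/1626661)) = -(-1/3038*1/1392 - 3516628/1626661) = -(-1/4228896 - 3516628/1626661) = -1*(-14871455709349/6878980196256) = 14871455709349/6878980196256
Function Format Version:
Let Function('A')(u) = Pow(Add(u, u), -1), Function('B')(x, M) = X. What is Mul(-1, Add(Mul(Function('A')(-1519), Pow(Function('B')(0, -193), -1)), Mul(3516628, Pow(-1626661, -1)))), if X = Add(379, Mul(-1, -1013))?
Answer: Rational(14871455709349, 6878980196256) ≈ 2.1619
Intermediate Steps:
X = 1392 (X = Add(379, 1013) = 1392)
Function('B')(x, M) = 1392
Function('A')(u) = Mul(Rational(1, 2), Pow(u, -1)) (Function('A')(u) = Pow(Mul(2, u), -1) = Mul(Rational(1, 2), Pow(u, -1)))
Mul(-1, Add(Mul(Function('A')(-1519), Pow(Function('B')(0, -193), -1)), Mul(3516628, Pow(-1626661, -1)))) = Mul(-1, Add(Mul(Mul(Rational(1, 2), Pow(-1519, -1)), Pow(1392, -1)), Mul(3516628, Pow(-1626661, -1)))) = Mul(-1, Add(Mul(Mul(Rational(1, 2), Rational(-1, 1519)), Rational(1, 1392)), Mul(3516628, Rational(-1, 1626661)))) = Mul(-1, Add(Mul(Rational(-1, 3038), Rational(1, 1392)), Rational(-3516628, 1626661))) = Mul(-1, Add(Rational(-1, 4228896), Rational(-3516628, 1626661))) = Mul(-1, Rational(-14871455709349, 6878980196256)) = Rational(14871455709349, 6878980196256)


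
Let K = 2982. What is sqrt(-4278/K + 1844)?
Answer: sqrt(455130235)/497 ≈ 42.925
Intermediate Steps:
sqrt(-4278/K + 1844) = sqrt(-4278/2982 + 1844) = sqrt(-4278*1/2982 + 1844) = sqrt(-713/497 + 1844) = sqrt(915755/497) = sqrt(455130235)/497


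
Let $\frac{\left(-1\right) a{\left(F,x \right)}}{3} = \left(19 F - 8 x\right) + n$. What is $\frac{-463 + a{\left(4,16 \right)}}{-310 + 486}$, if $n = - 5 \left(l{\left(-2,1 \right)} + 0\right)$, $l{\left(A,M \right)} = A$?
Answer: $- \frac{337}{176} \approx -1.9148$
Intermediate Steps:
$n = 10$ ($n = - 5 \left(-2 + 0\right) = \left(-5\right) \left(-2\right) = 10$)
$a{\left(F,x \right)} = -30 - 57 F + 24 x$ ($a{\left(F,x \right)} = - 3 \left(\left(19 F - 8 x\right) + 10\right) = - 3 \left(\left(- 8 x + 19 F\right) + 10\right) = - 3 \left(10 - 8 x + 19 F\right) = -30 - 57 F + 24 x$)
$\frac{-463 + a{\left(4,16 \right)}}{-310 + 486} = \frac{-463 - -126}{-310 + 486} = \frac{-463 - -126}{176} = \left(-463 + 126\right) \frac{1}{176} = \left(-337\right) \frac{1}{176} = - \frac{337}{176}$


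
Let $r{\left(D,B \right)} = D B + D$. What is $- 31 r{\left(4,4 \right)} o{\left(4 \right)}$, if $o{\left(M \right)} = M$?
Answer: $-2480$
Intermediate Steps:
$r{\left(D,B \right)} = D + B D$ ($r{\left(D,B \right)} = B D + D = D + B D$)
$- 31 r{\left(4,4 \right)} o{\left(4 \right)} = - 31 \cdot 4 \left(1 + 4\right) 4 = - 31 \cdot 4 \cdot 5 \cdot 4 = \left(-31\right) 20 \cdot 4 = \left(-620\right) 4 = -2480$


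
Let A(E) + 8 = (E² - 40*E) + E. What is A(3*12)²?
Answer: 13456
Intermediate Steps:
A(E) = -8 + E² - 39*E (A(E) = -8 + ((E² - 40*E) + E) = -8 + (E² - 39*E) = -8 + E² - 39*E)
A(3*12)² = (-8 + (3*12)² - 117*12)² = (-8 + 36² - 39*36)² = (-8 + 1296 - 1404)² = (-116)² = 13456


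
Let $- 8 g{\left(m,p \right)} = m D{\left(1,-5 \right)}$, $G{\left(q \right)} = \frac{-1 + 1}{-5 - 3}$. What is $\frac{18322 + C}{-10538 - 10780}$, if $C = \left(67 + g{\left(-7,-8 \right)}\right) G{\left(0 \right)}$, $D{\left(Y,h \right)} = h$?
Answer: $- \frac{9161}{10659} \approx -0.85946$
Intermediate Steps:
$G{\left(q \right)} = 0$ ($G{\left(q \right)} = \frac{0}{-8} = 0 \left(- \frac{1}{8}\right) = 0$)
$g{\left(m,p \right)} = \frac{5 m}{8}$ ($g{\left(m,p \right)} = - \frac{m \left(-5\right)}{8} = - \frac{\left(-5\right) m}{8} = \frac{5 m}{8}$)
$C = 0$ ($C = \left(67 + \frac{5}{8} \left(-7\right)\right) 0 = \left(67 - \frac{35}{8}\right) 0 = \frac{501}{8} \cdot 0 = 0$)
$\frac{18322 + C}{-10538 - 10780} = \frac{18322 + 0}{-10538 - 10780} = \frac{18322}{-21318} = 18322 \left(- \frac{1}{21318}\right) = - \frac{9161}{10659}$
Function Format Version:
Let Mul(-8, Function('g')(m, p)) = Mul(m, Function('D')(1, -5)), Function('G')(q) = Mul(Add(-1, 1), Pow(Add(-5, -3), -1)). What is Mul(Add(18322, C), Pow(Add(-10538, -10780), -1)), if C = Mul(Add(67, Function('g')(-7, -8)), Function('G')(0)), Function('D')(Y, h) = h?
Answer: Rational(-9161, 10659) ≈ -0.85946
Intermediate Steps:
Function('G')(q) = 0 (Function('G')(q) = Mul(0, Pow(-8, -1)) = Mul(0, Rational(-1, 8)) = 0)
Function('g')(m, p) = Mul(Rational(5, 8), m) (Function('g')(m, p) = Mul(Rational(-1, 8), Mul(m, -5)) = Mul(Rational(-1, 8), Mul(-5, m)) = Mul(Rational(5, 8), m))
C = 0 (C = Mul(Add(67, Mul(Rational(5, 8), -7)), 0) = Mul(Add(67, Rational(-35, 8)), 0) = Mul(Rational(501, 8), 0) = 0)
Mul(Add(18322, C), Pow(Add(-10538, -10780), -1)) = Mul(Add(18322, 0), Pow(Add(-10538, -10780), -1)) = Mul(18322, Pow(-21318, -1)) = Mul(18322, Rational(-1, 21318)) = Rational(-9161, 10659)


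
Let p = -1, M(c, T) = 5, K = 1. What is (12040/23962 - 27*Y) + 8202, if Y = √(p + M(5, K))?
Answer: 97627208/11981 ≈ 8148.5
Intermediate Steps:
Y = 2 (Y = √(-1 + 5) = √4 = 2)
(12040/23962 - 27*Y) + 8202 = (12040/23962 - 27*2) + 8202 = (12040*(1/23962) - 54) + 8202 = (6020/11981 - 54) + 8202 = -640954/11981 + 8202 = 97627208/11981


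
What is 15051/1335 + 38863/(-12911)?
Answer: 47480452/5745395 ≈ 8.2641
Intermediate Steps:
15051/1335 + 38863/(-12911) = 15051*(1/1335) + 38863*(-1/12911) = 5017/445 - 38863/12911 = 47480452/5745395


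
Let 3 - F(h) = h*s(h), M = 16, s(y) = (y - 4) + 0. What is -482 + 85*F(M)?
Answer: -16547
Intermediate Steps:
s(y) = -4 + y (s(y) = (-4 + y) + 0 = -4 + y)
F(h) = 3 - h*(-4 + h)
-482 + 85*F(M) = -482 + 85*(3 - 1*16*(-4 + 16)) = -482 + 85*(3 - 1*16*12) = -482 + 85*(3 - 192) = -482 + 85*(-189) = -482 - 16065 = -16547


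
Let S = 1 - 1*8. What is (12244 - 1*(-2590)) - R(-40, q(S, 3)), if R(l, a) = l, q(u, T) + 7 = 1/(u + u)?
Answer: 14874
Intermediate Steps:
S = -7 (S = 1 - 8 = -7)
q(u, T) = -7 + 1/(2*u) (q(u, T) = -7 + 1/(u + u) = -7 + 1/(2*u))
(12244 - 1*(-2590)) - R(-40, q(S, 3)) = (12244 - 1*(-2590)) - 1*(-40) = (12244 + 2590) + 40 = 14834 + 40 = 14874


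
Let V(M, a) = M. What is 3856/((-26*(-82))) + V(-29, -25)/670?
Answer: 630423/357110 ≈ 1.7653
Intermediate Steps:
3856/((-26*(-82))) + V(-29, -25)/670 = 3856/((-26*(-82))) - 29/670 = 3856/2132 - 29*1/670 = 3856*(1/2132) - 29/670 = 964/533 - 29/670 = 630423/357110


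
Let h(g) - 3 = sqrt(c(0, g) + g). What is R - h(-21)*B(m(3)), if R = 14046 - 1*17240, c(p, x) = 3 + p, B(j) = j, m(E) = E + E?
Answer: -3212 - 18*I*sqrt(2) ≈ -3212.0 - 25.456*I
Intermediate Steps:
m(E) = 2*E
h(g) = 3 + sqrt(3 + g) (h(g) = 3 + sqrt((3 + 0) + g) = 3 + sqrt(3 + g))
R = -3194 (R = 14046 - 17240 = -3194)
R - h(-21)*B(m(3)) = -3194 - (3 + sqrt(3 - 21))*2*3 = -3194 - (3 + sqrt(-18))*6 = -3194 - (3 + 3*I*sqrt(2))*6 = -3194 - (18 + 18*I*sqrt(2)) = -3194 + (-18 - 18*I*sqrt(2)) = -3212 - 18*I*sqrt(2)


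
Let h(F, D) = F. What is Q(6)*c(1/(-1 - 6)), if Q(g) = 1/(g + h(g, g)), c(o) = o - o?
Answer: 0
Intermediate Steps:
c(o) = 0
Q(g) = 1/(2*g) (Q(g) = 1/(g + g) = 1/(2*g))
Q(6)*c(1/(-1 - 6)) = ((½)/6)*0 = ((½)*(⅙))*0 = (1/12)*0 = 0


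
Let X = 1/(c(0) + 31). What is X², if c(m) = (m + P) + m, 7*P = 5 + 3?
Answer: 49/50625 ≈ 0.00096790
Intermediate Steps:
P = 8/7 (P = (5 + 3)/7 = (⅐)*8 = 8/7 ≈ 1.1429)
c(m) = 8/7 + 2*m (c(m) = (m + 8/7) + m = (8/7 + m) + m = 8/7 + 2*m)
X = 7/225 (X = 1/((8/7 + 2*0) + 31) = 1/((8/7 + 0) + 31) = 1/(8/7 + 31) = 1/(225/7) = 7/225 ≈ 0.031111)
X² = (7/225)² = 49/50625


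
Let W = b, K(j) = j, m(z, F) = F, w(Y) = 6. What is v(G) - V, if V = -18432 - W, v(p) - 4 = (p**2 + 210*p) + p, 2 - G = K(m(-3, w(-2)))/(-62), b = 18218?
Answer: 35653884/961 ≈ 37101.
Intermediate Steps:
W = 18218
G = 65/31 (G = 2 - 6/(-62) = 2 - 6*(-1)/62 = 2 - 1*(-3/31) = 2 + 3/31 = 65/31 ≈ 2.0968)
v(p) = 4 + p**2 + 211*p (v(p) = 4 + ((p**2 + 210*p) + p) = 4 + (p**2 + 211*p) = 4 + p**2 + 211*p)
V = -36650 (V = -18432 - 1*18218 = -18432 - 18218 = -36650)
v(G) - V = (4 + (65/31)**2 + 211*(65/31)) - 1*(-36650) = (4 + 4225/961 + 13715/31) + 36650 = 433234/961 + 36650 = 35653884/961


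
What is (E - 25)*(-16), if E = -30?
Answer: 880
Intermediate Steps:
(E - 25)*(-16) = (-30 - 25)*(-16) = -55*(-16) = 880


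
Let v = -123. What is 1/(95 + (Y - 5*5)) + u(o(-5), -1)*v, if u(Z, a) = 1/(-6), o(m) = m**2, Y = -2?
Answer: 1395/68 ≈ 20.515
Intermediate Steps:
u(Z, a) = -1/6
1/(95 + (Y - 5*5)) + u(o(-5), -1)*v = 1/(95 + (-2 - 5*5)) - 1/6*(-123) = 1/(95 + (-2 - 25)) + 41/2 = 1/(95 - 27) + 41/2 = 1/68 + 41/2 = 1395/68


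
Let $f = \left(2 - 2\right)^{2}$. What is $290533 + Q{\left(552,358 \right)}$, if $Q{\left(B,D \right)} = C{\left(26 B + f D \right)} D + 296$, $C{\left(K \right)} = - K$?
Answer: $-4847187$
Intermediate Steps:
$f = 0$ ($f = 0^{2} = 0$)
$Q{\left(B,D \right)} = 296 - 26 B D$ ($Q{\left(B,D \right)} = - (26 B + 0 D) D + 296 = - (26 B + 0) D + 296 = - 26 B D + 296 = 296 - 26 B D$)
$290533 + Q{\left(552,358 \right)} = 290533 + \left(296 - 14352 \cdot 358\right) = 290533 + \left(296 - 5138016\right) = 290533 - 5137720 = -4847187$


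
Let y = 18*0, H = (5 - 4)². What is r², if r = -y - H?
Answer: 1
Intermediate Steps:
H = 1 (H = 1² = 1)
y = 0
r = -1 (r = -1*0 - 1*1 = 0 - 1 = -1)
r² = (-1)² = 1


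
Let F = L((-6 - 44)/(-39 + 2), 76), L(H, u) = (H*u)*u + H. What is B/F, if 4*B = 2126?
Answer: 39331/577700 ≈ 0.068082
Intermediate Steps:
B = 1063/2 (B = (1/4)*2126 = 1063/2 ≈ 531.50)
L(H, u) = H + H*u**2 (L(H, u) = H*u**2 + H = H + H*u**2)
F = 288850/37 (F = ((-6 - 44)/(-39 + 2))*(1 + 76**2) = (-50/(-37))*(1 + 5776) = -50*(-1/37)*5777 = (50/37)*5777 = 288850/37 ≈ 7806.8)
B/F = 1063/(2*(288850/37)) = (1063/2)*(37/288850) = 39331/577700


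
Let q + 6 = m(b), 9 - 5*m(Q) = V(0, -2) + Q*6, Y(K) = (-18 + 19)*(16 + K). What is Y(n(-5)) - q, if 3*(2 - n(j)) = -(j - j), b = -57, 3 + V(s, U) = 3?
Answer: -231/5 ≈ -46.200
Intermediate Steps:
V(s, U) = 0 (V(s, U) = -3 + 3 = 0)
n(j) = 2 (n(j) = 2 - (-1)*(j - j)/3 = 2 - (-1)*0/3 = 2 - 1/3*0 = 2 + 0 = 2)
Y(K) = 16 + K (Y(K) = 1*(16 + K) = 16 + K)
m(Q) = 9/5 - 6*Q/5 (m(Q) = 9/5 - (0 + Q*6)/5 = 9/5 - (0 + 6*Q)/5 = 9/5 - 6*Q/5)
q = 321/5 (q = -6 + (9/5 - 6/5*(-57)) = -6 + (9/5 + 342/5) = -6 + 351/5 = 321/5 ≈ 64.200)
Y(n(-5)) - q = (16 + 2) - 1*321/5 = 18 - 321/5 = -231/5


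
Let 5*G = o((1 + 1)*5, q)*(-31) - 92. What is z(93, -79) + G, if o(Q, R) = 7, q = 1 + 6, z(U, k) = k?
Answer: -704/5 ≈ -140.80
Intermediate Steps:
q = 7
G = -309/5 (G = (7*(-31) - 92)/5 = (-217 - 92)/5 = (⅕)*(-309) = -309/5 ≈ -61.800)
z(93, -79) + G = -79 - 309/5 = -704/5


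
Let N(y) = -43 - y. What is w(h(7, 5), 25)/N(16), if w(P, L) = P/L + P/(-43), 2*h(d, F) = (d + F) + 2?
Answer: -126/63425 ≈ -0.0019866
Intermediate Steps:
h(d, F) = 1 + F/2 + d/2 (h(d, F) = ((d + F) + 2)/2 = ((F + d) + 2)/2 = (2 + F + d)/2 = 1 + F/2 + d/2)
w(P, L) = -P/43 + P/L (w(P, L) = P/L + P*(-1/43) = P/L - P/43 = -P/43 + P/L)
w(h(7, 5), 25)/N(16) = (-(1 + (½)*5 + (½)*7)/43 + (1 + (½)*5 + (½)*7)/25)/(-43 - 1*16) = (-(1 + 5/2 + 7/2)/43 + (1 + 5/2 + 7/2)*(1/25))/(-43 - 16) = (-1/43*7 + 7*(1/25))/(-59) = (-7/43 + 7/25)*(-1/59) = (126/1075)*(-1/59) = -126/63425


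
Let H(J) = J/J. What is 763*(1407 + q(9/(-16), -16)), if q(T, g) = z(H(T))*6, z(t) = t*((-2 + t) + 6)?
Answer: 1096431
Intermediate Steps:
H(J) = 1
z(t) = t*(4 + t)
q(T, g) = 30 (q(T, g) = (1*(4 + 1))*6 = (1*5)*6 = 5*6 = 30)
763*(1407 + q(9/(-16), -16)) = 763*(1407 + 30) = 763*1437 = 1096431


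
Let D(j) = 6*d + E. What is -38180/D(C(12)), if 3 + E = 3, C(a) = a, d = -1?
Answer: 19090/3 ≈ 6363.3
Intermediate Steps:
E = 0 (E = -3 + 3 = 0)
D(j) = -6 (D(j) = 6*(-1) + 0 = -6 + 0 = -6)
-38180/D(C(12)) = -38180/(-6) = -38180*(-1/6) = 19090/3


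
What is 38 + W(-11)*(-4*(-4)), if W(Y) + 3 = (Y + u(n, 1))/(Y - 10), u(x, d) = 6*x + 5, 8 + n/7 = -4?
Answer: 2650/7 ≈ 378.57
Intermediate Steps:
n = -84 (n = -56 + 7*(-4) = -56 - 28 = -84)
u(x, d) = 5 + 6*x
W(Y) = -3 + (-499 + Y)/(-10 + Y) (W(Y) = -3 + (Y + (5 + 6*(-84)))/(Y - 10) = -3 + (Y + (5 - 504))/(-10 + Y) = -3 + (Y - 499)/(-10 + Y) = -3 + (-499 + Y)/(-10 + Y))
38 + W(-11)*(-4*(-4)) = 38 + ((-469 - 2*(-11))/(-10 - 11))*(-4*(-4)) = 38 + ((-469 + 22)/(-21))*16 = 38 - 1/21*(-447)*16 = 38 + (149/7)*16 = 38 + 2384/7 = 2650/7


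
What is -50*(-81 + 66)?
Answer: 750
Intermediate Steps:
-50*(-81 + 66) = -50*(-15) = 750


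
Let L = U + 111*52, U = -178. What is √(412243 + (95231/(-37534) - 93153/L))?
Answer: 2*√5794976016160290482/7498757 ≈ 642.05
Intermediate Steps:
L = 5594 (L = -178 + 111*52 = -178 + 5772 = 5594)
√(412243 + (95231/(-37534) - 93153/L)) = √(412243 + (95231/(-37534) - 93153/5594)) = √(412243 + (95231*(-1/37534) - 93153*1/5594)) = √(412243 + (-95231/37534 - 93153/5594)) = √(412243 - 1007281729/52491299) = √(21638163291928/52491299) = 2*√5794976016160290482/7498757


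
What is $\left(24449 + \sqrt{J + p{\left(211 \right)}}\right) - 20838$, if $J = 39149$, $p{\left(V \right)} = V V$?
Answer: $3611 + \sqrt{83670} \approx 3900.3$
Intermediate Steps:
$p{\left(V \right)} = V^{2}$
$\left(24449 + \sqrt{J + p{\left(211 \right)}}\right) - 20838 = \left(24449 + \sqrt{39149 + 211^{2}}\right) - 20838 = \left(24449 + \sqrt{39149 + 44521}\right) - 20838 = \left(24449 + \sqrt{83670}\right) - 20838 = 3611 + \sqrt{83670}$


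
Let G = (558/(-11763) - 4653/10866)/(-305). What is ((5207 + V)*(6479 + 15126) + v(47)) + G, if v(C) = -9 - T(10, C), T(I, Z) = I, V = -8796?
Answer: -111957117475121359/1443855970 ≈ -7.7540e+7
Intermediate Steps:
v(C) = -19 (v(C) = -9 - 1*10 = -9 - 10 = -19)
G = 2251721/1443855970 (G = (558*(-1/11763) - 4653*1/10866)*(-1/305) = (-62/1307 - 1551/3622)*(-1/305) = -2251721/4733954*(-1/305) = 2251721/1443855970 ≈ 0.0015595)
((5207 + V)*(6479 + 15126) + v(47)) + G = ((5207 - 8796)*(6479 + 15126) - 19) + 2251721/1443855970 = (-3589*21605 - 19) + 2251721/1443855970 = (-77540345 - 19) + 2251721/1443855970 = -77540364 + 2251721/1443855970 = -111957117475121359/1443855970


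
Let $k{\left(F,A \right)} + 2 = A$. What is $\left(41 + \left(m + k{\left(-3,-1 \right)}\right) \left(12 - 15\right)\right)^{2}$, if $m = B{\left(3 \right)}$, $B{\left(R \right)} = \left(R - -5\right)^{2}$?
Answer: $20164$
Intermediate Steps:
$k{\left(F,A \right)} = -2 + A$
$B{\left(R \right)} = \left(5 + R\right)^{2}$ ($B{\left(R \right)} = \left(R + 5\right)^{2} = \left(5 + R\right)^{2}$)
$m = 64$ ($m = \left(5 + 3\right)^{2} = 8^{2} = 64$)
$\left(41 + \left(m + k{\left(-3,-1 \right)}\right) \left(12 - 15\right)\right)^{2} = \left(41 + \left(64 - 3\right) \left(12 - 15\right)\right)^{2} = \left(41 + \left(64 - 3\right) \left(-3\right)\right)^{2} = \left(41 + 61 \left(-3\right)\right)^{2} = \left(41 - 183\right)^{2} = \left(-142\right)^{2} = 20164$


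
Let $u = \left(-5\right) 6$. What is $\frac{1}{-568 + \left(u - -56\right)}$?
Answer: $- \frac{1}{542} \approx -0.001845$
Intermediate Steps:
$u = -30$
$\frac{1}{-568 + \left(u - -56\right)} = \frac{1}{-568 - -26} = \frac{1}{-568 + \left(-30 + 56\right)} = \frac{1}{-568 + 26} = \frac{1}{-542} = - \frac{1}{542}$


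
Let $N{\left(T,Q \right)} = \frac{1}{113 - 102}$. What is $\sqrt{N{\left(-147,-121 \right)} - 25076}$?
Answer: $\frac{i \sqrt{3034185}}{11} \approx 158.35 i$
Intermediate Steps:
$N{\left(T,Q \right)} = \frac{1}{11}$
$\sqrt{N{\left(-147,-121 \right)} - 25076} = \sqrt{\frac{1}{11} - 25076} = \sqrt{- \frac{275835}{11}} = \frac{i \sqrt{3034185}}{11}$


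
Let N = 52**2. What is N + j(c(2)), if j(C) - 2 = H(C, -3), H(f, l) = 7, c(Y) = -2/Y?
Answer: 2713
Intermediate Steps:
j(C) = 9 (j(C) = 2 + 7 = 9)
N = 2704
N + j(c(2)) = 2704 + 9 = 2713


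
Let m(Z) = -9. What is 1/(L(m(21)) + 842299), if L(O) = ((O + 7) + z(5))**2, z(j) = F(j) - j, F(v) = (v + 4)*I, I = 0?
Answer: 1/842348 ≈ 1.1872e-6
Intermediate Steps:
F(v) = 0 (F(v) = (v + 4)*0 = (4 + v)*0 = 0)
z(j) = -j (z(j) = 0 - j = -j)
L(O) = (2 + O)**2 (L(O) = ((O + 7) - 1*5)**2 = ((7 + O) - 5)**2 = (2 + O)**2)
1/(L(m(21)) + 842299) = 1/((2 - 9)**2 + 842299) = 1/((-7)**2 + 842299) = 1/(49 + 842299) = 1/842348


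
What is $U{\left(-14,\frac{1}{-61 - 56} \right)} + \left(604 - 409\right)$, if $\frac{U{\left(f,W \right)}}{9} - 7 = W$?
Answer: $\frac{3353}{13} \approx 257.92$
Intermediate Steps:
$U{\left(f,W \right)} = 63 + 9 W$
$U{\left(-14,\frac{1}{-61 - 56} \right)} + \left(604 - 409\right) = \left(63 + \frac{9}{-61 - 56}\right) + \left(604 - 409\right) = \left(63 + \frac{9}{-117}\right) + \left(604 - 409\right) = \left(63 + 9 \left(- \frac{1}{117}\right)\right) + 195 = \left(63 - \frac{1}{13}\right) + 195 = \frac{818}{13} + 195 = \frac{3353}{13}$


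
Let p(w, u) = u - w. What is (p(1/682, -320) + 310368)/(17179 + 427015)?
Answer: 211452735/302940308 ≈ 0.69800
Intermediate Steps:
(p(1/682, -320) + 310368)/(17179 + 427015) = ((-320 - 1/682) + 310368)/(17179 + 427015) = ((-320 - 1*1/682) + 310368)/444194 = ((-320 - 1/682) + 310368)*(1/444194) = (-218241/682 + 310368)*(1/444194) = (211452735/682)*(1/444194) = 211452735/302940308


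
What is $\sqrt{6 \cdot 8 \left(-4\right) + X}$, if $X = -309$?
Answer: $i \sqrt{501} \approx 22.383 i$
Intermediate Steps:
$\sqrt{6 \cdot 8 \left(-4\right) + X} = \sqrt{6 \cdot 8 \left(-4\right) - 309} = \sqrt{48 \left(-4\right) - 309} = \sqrt{-192 - 309} = \sqrt{-501} = i \sqrt{501}$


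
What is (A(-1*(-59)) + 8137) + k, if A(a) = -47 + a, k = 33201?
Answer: 41350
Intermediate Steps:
(A(-1*(-59)) + 8137) + k = ((-47 - 1*(-59)) + 8137) + 33201 = ((-47 + 59) + 8137) + 33201 = (12 + 8137) + 33201 = 8149 + 33201 = 41350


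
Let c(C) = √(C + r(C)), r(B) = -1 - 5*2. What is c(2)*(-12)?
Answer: -36*I ≈ -36.0*I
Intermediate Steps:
r(B) = -11 (r(B) = -1 - 10 = -11)
c(C) = √(-11 + C) (c(C) = √(C - 11) = √(-11 + C))
c(2)*(-12) = √(-11 + 2)*(-12) = √(-9)*(-12) = (3*I)*(-12) = -36*I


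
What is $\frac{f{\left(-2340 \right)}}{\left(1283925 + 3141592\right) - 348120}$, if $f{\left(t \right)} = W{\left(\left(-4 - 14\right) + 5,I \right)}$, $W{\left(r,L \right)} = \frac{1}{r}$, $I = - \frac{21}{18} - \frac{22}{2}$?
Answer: $- \frac{1}{53006161} \approx -1.8866 \cdot 10^{-8}$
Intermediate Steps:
$I = - \frac{73}{6}$ ($I = \left(-21\right) \frac{1}{18} - 11 = - \frac{7}{6} - 11 = - \frac{73}{6} \approx -12.167$)
$f{\left(t \right)} = - \frac{1}{13}$ ($f{\left(t \right)} = \frac{1}{\left(-4 - 14\right) + 5} = \frac{1}{-18 + 5} = \frac{1}{-13} = - \frac{1}{13}$)
$\frac{f{\left(-2340 \right)}}{\left(1283925 + 3141592\right) - 348120} = - \frac{1}{13 \left(\left(1283925 + 3141592\right) - 348120\right)} = - \frac{1}{13 \left(4425517 - 348120\right)} = - \frac{1}{13 \cdot 4077397} = \left(- \frac{1}{13}\right) \frac{1}{4077397} = - \frac{1}{53006161}$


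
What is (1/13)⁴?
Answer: 1/28561 ≈ 3.5013e-5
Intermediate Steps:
(1/13)⁴ = 1/28561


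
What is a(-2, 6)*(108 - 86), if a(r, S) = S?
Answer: 132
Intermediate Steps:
a(-2, 6)*(108 - 86) = 6*(108 - 86) = 6*22 = 132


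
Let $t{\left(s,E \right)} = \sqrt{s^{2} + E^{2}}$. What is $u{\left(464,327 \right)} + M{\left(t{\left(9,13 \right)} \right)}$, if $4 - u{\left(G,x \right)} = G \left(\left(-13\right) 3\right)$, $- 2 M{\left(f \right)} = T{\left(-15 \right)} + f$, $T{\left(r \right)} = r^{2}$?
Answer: $\frac{35975}{2} - \frac{5 \sqrt{10}}{2} \approx 17980.0$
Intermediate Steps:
$t{\left(s,E \right)} = \sqrt{E^{2} + s^{2}}$
$M{\left(f \right)} = - \frac{225}{2} - \frac{f}{2}$ ($M{\left(f \right)} = - \frac{\left(-15\right)^{2} + f}{2} = - \frac{225 + f}{2} = - \frac{225}{2} - \frac{f}{2}$)
$u{\left(G,x \right)} = 4 + 39 G$ ($u{\left(G,x \right)} = 4 - G \left(\left(-13\right) 3\right) = 4 - G \left(-39\right) = 4 - - 39 G = 4 + 39 G$)
$u{\left(464,327 \right)} + M{\left(t{\left(9,13 \right)} \right)} = \left(4 + 39 \cdot 464\right) - \left(\frac{225}{2} + \frac{\sqrt{13^{2} + 9^{2}}}{2}\right) = \left(4 + 18096\right) - \left(\frac{225}{2} + \frac{\sqrt{169 + 81}}{2}\right) = 18100 - \left(\frac{225}{2} + \frac{\sqrt{250}}{2}\right) = 18100 - \left(\frac{225}{2} + \frac{5 \sqrt{10}}{2}\right) = \frac{35975}{2} - \frac{5 \sqrt{10}}{2}$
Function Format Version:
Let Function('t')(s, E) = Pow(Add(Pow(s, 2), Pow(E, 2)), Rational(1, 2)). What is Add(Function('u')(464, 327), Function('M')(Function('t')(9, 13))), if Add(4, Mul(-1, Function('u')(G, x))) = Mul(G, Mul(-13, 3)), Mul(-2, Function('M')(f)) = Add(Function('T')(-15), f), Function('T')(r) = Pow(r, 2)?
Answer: Add(Rational(35975, 2), Mul(Rational(-5, 2), Pow(10, Rational(1, 2)))) ≈ 17980.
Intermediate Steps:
Function('t')(s, E) = Pow(Add(Pow(E, 2), Pow(s, 2)), Rational(1, 2))
Function('M')(f) = Add(Rational(-225, 2), Mul(Rational(-1, 2), f)) (Function('M')(f) = Mul(Rational(-1, 2), Add(Pow(-15, 2), f)) = Mul(Rational(-1, 2), Add(225, f)) = Add(Rational(-225, 2), Mul(Rational(-1, 2), f)))
Function('u')(G, x) = Add(4, Mul(39, G)) (Function('u')(G, x) = Add(4, Mul(-1, Mul(G, Mul(-13, 3)))) = Add(4, Mul(-1, Mul(G, -39))) = Add(4, Mul(-1, Mul(-39, G))) = Add(4, Mul(39, G)))
Add(Function('u')(464, 327), Function('M')(Function('t')(9, 13))) = Add(Add(4, Mul(39, 464)), Add(Rational(-225, 2), Mul(Rational(-1, 2), Pow(Add(Pow(13, 2), Pow(9, 2)), Rational(1, 2))))) = Add(Add(4, 18096), Add(Rational(-225, 2), Mul(Rational(-1, 2), Pow(Add(169, 81), Rational(1, 2))))) = Add(18100, Add(Rational(-225, 2), Mul(Rational(-1, 2), Pow(250, Rational(1, 2))))) = Add(18100, Add(Rational(-225, 2), Mul(Rational(-1, 2), Mul(5, Pow(10, Rational(1, 2)))))) = Add(18100, Add(Rational(-225, 2), Mul(Rational(-5, 2), Pow(10, Rational(1, 2))))) = Add(Rational(35975, 2), Mul(Rational(-5, 2), Pow(10, Rational(1, 2))))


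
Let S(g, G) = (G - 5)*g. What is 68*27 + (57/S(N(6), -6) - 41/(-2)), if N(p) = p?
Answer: 20412/11 ≈ 1855.6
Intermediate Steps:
S(g, G) = g*(-5 + G) (S(g, G) = (-5 + G)*g = g*(-5 + G))
68*27 + (57/S(N(6), -6) - 41/(-2)) = 68*27 + (57/((6*(-5 - 6))) - 41/(-2)) = 1836 + (57/((6*(-11))) - 41*(-1/2)) = 1836 + (57/(-66) + 41/2) = 1836 + (57*(-1/66) + 41/2) = 1836 + (-19/22 + 41/2) = 1836 + 216/11 = 20412/11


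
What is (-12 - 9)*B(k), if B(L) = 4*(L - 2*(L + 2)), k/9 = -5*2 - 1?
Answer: -7980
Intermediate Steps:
k = -99 (k = 9*(-5*2 - 1) = 9*(-10 - 1) = 9*(-11) = -99)
B(L) = -16 - 4*L (B(L) = 4*(L - 2*(2 + L)) = 4*(L + (-4 - 2*L)) = 4*(-4 - L) = -16 - 4*L)
(-12 - 9)*B(k) = (-12 - 9)*(-16 - 4*(-99)) = -21*(-16 + 396) = -21*380 = -7980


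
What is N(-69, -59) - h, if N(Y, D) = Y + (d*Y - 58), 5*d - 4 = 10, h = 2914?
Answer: -16171/5 ≈ -3234.2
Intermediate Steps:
d = 14/5 (d = ⅘ + (⅕)*10 = ⅘ + 2 = 14/5 ≈ 2.8000)
N(Y, D) = -58 + 19*Y/5 (N(Y, D) = Y + (14*Y/5 - 58) = Y + (-58 + 14*Y/5) = -58 + 19*Y/5)
N(-69, -59) - h = (-58 + (19/5)*(-69)) - 1*2914 = (-58 - 1311/5) - 2914 = -1601/5 - 2914 = -16171/5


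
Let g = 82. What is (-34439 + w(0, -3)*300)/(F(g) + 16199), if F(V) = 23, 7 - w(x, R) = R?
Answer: -31439/16222 ≈ -1.9380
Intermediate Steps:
w(x, R) = 7 - R
(-34439 + w(0, -3)*300)/(F(g) + 16199) = (-34439 + (7 - 1*(-3))*300)/(23 + 16199) = (-34439 + (7 + 3)*300)/16222 = (-34439 + 10*300)*(1/16222) = (-34439 + 3000)*(1/16222) = -31439*1/16222 = -31439/16222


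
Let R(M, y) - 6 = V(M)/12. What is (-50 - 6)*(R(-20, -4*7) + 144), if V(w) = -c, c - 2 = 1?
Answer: -8386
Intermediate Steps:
c = 3 (c = 2 + 1 = 3)
V(w) = -3 (V(w) = -1*3 = -3)
R(M, y) = 23/4 (R(M, y) = 6 - 3/12 = 6 - 3*1/12 = 6 - ¼ = 23/4)
(-50 - 6)*(R(-20, -4*7) + 144) = (-50 - 6)*(23/4 + 144) = -56*599/4 = -8386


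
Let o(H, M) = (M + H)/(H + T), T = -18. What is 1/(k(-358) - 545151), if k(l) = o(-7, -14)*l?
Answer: -25/13636293 ≈ -1.8333e-6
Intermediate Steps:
o(H, M) = (H + M)/(-18 + H) (o(H, M) = (M + H)/(H - 18) = (H + M)/(-18 + H))
k(l) = 21*l/25 (k(l) = ((-7 - 14)/(-18 - 7))*l = (-21/(-25))*l = (-1/25*(-21))*l = 21*l/25)
1/(k(-358) - 545151) = 1/((21/25)*(-358) - 545151) = 1/(-7518/25 - 545151) = 1/(-13636293/25) = -25/13636293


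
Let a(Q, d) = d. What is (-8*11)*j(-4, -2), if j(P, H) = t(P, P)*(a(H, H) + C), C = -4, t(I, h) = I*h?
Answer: 8448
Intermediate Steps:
j(P, H) = P**2*(-4 + H) (j(P, H) = (P*P)*(H - 4) = P**2*(-4 + H))
(-8*11)*j(-4, -2) = (-8*11)*((-4)**2*(-4 - 2)) = -1408*(-6) = -88*(-96) = 8448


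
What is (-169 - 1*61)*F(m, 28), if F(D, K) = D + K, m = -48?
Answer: 4600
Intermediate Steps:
(-169 - 1*61)*F(m, 28) = (-169 - 1*61)*(-48 + 28) = (-169 - 61)*(-20) = -230*(-20) = 4600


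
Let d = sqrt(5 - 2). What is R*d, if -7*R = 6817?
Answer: -6817*sqrt(3)/7 ≈ -1686.8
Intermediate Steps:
R = -6817/7 (R = -1/7*6817 = -6817/7 ≈ -973.86)
d = sqrt(3) ≈ 1.7320
R*d = -6817*sqrt(3)/7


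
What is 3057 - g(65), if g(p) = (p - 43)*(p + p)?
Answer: 197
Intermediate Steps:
g(p) = 2*p*(-43 + p) (g(p) = (-43 + p)*(2*p) = 2*p*(-43 + p))
3057 - g(65) = 3057 - 2*65*(-43 + 65) = 3057 - 2*65*22 = 3057 - 1*2860 = 3057 - 2860 = 197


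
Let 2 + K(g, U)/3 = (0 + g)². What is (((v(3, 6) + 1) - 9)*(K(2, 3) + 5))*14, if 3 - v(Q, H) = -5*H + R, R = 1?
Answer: 3696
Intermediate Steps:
v(Q, H) = 2 + 5*H (v(Q, H) = 3 - (-5*H + 1) = 3 - (1 - 5*H) = 3 + (-1 + 5*H) = 2 + 5*H)
K(g, U) = -6 + 3*g² (K(g, U) = -6 + 3*(0 + g)² = -6 + 3*g²)
(((v(3, 6) + 1) - 9)*(K(2, 3) + 5))*14 = ((((2 + 5*6) + 1) - 9)*((-6 + 3*2²) + 5))*14 = ((((2 + 30) + 1) - 9)*((-6 + 3*4) + 5))*14 = (((32 + 1) - 9)*((-6 + 12) + 5))*14 = ((33 - 9)*(6 + 5))*14 = (24*11)*14 = 264*14 = 3696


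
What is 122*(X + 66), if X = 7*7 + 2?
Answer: 14274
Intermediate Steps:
X = 51 (X = 49 + 2 = 51)
122*(X + 66) = 122*(51 + 66) = 122*117 = 14274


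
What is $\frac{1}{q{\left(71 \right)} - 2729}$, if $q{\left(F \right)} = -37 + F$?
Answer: $- \frac{1}{2695} \approx -0.00037106$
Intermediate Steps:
$\frac{1}{q{\left(71 \right)} - 2729} = \frac{1}{\left(-37 + 71\right) - 2729} = \frac{1}{34 - 2729} = \frac{1}{-2695} = - \frac{1}{2695}$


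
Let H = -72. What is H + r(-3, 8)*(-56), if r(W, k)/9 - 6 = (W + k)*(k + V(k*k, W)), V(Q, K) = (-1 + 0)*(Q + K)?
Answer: 130464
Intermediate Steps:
V(Q, K) = -K - Q (V(Q, K) = -(K + Q) = -K - Q)
r(W, k) = 54 + 9*(W + k)*(k - W - k²) (r(W, k) = 54 + 9*((W + k)*(k + (-W - k*k))) = 54 + 9*((W + k)*(k + (-W - k²))) = 54 + 9*((W + k)*(k - W - k²)) = 54 + 9*(W + k)*(k - W - k²))
H + r(-3, 8)*(-56) = -72 + (54 - 9*(-3)² - 9*8³ + 9*8² - 9*(-3)*8²)*(-56) = -72 + (54 - 9*9 - 9*512 + 9*64 - 9*(-3)*64)*(-56) = -72 + (54 - 81 - 4608 + 576 + 1728)*(-56) = -72 - 2331*(-56) = -72 + 130536 = 130464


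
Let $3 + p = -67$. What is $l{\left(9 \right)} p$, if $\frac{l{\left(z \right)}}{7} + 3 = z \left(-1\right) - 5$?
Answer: $8330$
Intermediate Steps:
$p = -70$ ($p = -3 - 67 = -70$)
$l{\left(z \right)} = -56 - 7 z$ ($l{\left(z \right)} = -21 + 7 \left(z \left(-1\right) - 5\right) = -21 + 7 \left(- z - 5\right) = -21 + 7 \left(-5 - z\right) = -21 - \left(35 + 7 z\right) = -56 - 7 z$)
$l{\left(9 \right)} p = \left(-56 - 63\right) \left(-70\right) = \left(-119\right) \left(-70\right) = 8330$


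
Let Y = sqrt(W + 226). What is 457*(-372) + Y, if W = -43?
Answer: -170004 + sqrt(183) ≈ -1.6999e+5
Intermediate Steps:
Y = sqrt(183) (Y = sqrt(-43 + 226) = sqrt(183) ≈ 13.528)
457*(-372) + Y = 457*(-372) + sqrt(183) = -170004 + sqrt(183)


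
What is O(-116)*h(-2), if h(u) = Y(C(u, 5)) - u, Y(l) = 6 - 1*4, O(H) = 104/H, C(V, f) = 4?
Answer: -104/29 ≈ -3.5862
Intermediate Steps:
Y(l) = 2 (Y(l) = 6 - 4 = 2)
h(u) = 2 - u
O(-116)*h(-2) = (104/(-116))*(2 - 1*(-2)) = (104*(-1/116))*(2 + 2) = -26/29*4 = -104/29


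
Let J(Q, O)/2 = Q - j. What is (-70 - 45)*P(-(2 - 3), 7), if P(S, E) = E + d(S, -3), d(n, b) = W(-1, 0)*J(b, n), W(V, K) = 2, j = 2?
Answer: 1495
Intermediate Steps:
J(Q, O) = -4 + 2*Q (J(Q, O) = 2*(Q - 1*2) = 2*(Q - 2) = 2*(-2 + Q) = -4 + 2*Q)
d(n, b) = -8 + 4*b (d(n, b) = 2*(-4 + 2*b) = -8 + 4*b)
P(S, E) = -20 + E (P(S, E) = E + (-8 + 4*(-3)) = E + (-8 - 12) = E - 20 = -20 + E)
(-70 - 45)*P(-(2 - 3), 7) = (-70 - 45)*(-20 + 7) = -115*(-13) = 1495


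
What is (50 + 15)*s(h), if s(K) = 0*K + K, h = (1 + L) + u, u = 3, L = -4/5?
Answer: 208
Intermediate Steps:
L = -⅘ (L = -4*⅕ = -⅘ ≈ -0.80000)
h = 16/5 (h = (1 - ⅘) + 3 = ⅕ + 3 = 16/5 ≈ 3.2000)
s(K) = K (s(K) = 0 + K = K)
(50 + 15)*s(h) = (50 + 15)*(16/5) = 65*(16/5) = 208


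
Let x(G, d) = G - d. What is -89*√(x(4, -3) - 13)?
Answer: -89*I*√6 ≈ -218.0*I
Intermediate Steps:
-89*√(x(4, -3) - 13) = -89*√((4 - 1*(-3)) - 13) = -89*√((4 + 3) - 13) = -89*√(7 - 13) = -89*I*√6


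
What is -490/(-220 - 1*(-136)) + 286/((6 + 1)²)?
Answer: 3431/294 ≈ 11.670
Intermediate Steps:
-490/(-220 - 1*(-136)) + 286/((6 + 1)²) = -490/(-220 + 136) + 286/(7²) = -490/(-84) + 286/49 = -490*(-1/84) + 286*(1/49) = 35/6 + 286/49 = 3431/294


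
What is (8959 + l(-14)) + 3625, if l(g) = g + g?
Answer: 12556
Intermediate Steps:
l(g) = 2*g
(8959 + l(-14)) + 3625 = (8959 + 2*(-14)) + 3625 = (8959 - 28) + 3625 = 8931 + 3625 = 12556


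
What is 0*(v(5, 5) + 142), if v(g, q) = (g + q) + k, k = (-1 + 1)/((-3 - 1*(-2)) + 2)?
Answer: 0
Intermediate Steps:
k = 0 (k = 0/((-3 + 2) + 2) = 0/(-1 + 2) = 0/1 = 0*1 = 0)
v(g, q) = g + q (v(g, q) = (g + q) + 0 = g + q)
0*(v(5, 5) + 142) = 0*((5 + 5) + 142) = 0*(10 + 142) = 0*152 = 0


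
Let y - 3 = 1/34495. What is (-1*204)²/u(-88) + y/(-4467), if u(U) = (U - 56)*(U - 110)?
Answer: 14837092819/10169884890 ≈ 1.4589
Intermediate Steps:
y = 103486/34495 (y = 3 + 1/34495 = 103486/34495 ≈ 3.0000)
u(U) = (-110 + U)*(-56 + U) (u(U) = (-56 + U)*(-110 + U) = (-110 + U)*(-56 + U))
(-1*204)²/u(-88) + y/(-4467) = (-1*204)²/(6160 + (-88)² - 166*(-88)) + (103486/34495)/(-4467) = (-204)²/(6160 + 7744 + 14608) + (103486/34495)*(-1/4467) = 41616/28512 - 103486/154089165 = 41616*(1/28512) - 103486/154089165 = 289/198 - 103486/154089165 = 14837092819/10169884890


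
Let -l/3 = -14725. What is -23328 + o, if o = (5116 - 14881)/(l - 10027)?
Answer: -796614309/34148 ≈ -23328.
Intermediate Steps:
l = 44175 (l = -3*(-14725) = 44175)
o = -9765/34148 (o = (5116 - 14881)/(44175 - 10027) = -9765/34148 ≈ -0.28596)
-23328 + o = -23328 - 9765/34148 = -796614309/34148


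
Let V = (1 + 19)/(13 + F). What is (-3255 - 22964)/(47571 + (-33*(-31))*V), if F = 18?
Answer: -26219/48231 ≈ -0.54361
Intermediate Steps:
V = 20/31 (V = (1 + 19)/(13 + 18) = 20/31 ≈ 0.64516)
(-3255 - 22964)/(47571 + (-33*(-31))*V) = (-3255 - 22964)/(47571 - 33*(-31)*(20/31)) = -26219/(47571 + 1023*(20/31)) = -26219/(47571 + 660) = -26219/48231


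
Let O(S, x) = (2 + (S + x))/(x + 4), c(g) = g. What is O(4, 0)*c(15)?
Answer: 45/2 ≈ 22.500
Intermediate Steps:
O(S, x) = (2 + S + x)/(4 + x)
O(4, 0)*c(15) = ((2 + 4 + 0)/(4 + 0))*15 = (6/4)*15 = ((1/4)*6)*15 = (3/2)*15 = 45/2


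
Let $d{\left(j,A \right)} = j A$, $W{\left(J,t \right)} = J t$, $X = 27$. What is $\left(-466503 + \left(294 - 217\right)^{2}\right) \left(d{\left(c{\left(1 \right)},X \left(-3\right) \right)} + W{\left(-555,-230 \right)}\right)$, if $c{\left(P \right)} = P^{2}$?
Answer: $-58754964606$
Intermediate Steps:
$d{\left(j,A \right)} = A j$
$\left(-466503 + \left(294 - 217\right)^{2}\right) \left(d{\left(c{\left(1 \right)},X \left(-3\right) \right)} + W{\left(-555,-230 \right)}\right) = \left(-466503 + \left(294 - 217\right)^{2}\right) \left(27 \left(-3\right) 1^{2} - -127650\right) = \left(-466503 + 77^{2}\right) \left(\left(-81\right) 1 + 127650\right) = \left(-466503 + 5929\right) \left(-81 + 127650\right) = \left(-460574\right) 127569 = -58754964606$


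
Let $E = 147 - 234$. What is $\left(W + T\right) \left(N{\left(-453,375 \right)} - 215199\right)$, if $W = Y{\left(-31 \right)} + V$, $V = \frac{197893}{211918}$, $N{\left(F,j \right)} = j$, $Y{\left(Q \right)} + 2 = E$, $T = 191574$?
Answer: $- \frac{4358705503403676}{105959} \approx -4.1136 \cdot 10^{10}$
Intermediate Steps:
$E = -87$
$Y{\left(Q \right)} = -89$ ($Y{\left(Q \right)} = -2 - 87 = -89$)
$V = \frac{197893}{211918}$ ($V = 197893 \cdot \frac{1}{211918} = \frac{197893}{211918} \approx 0.93382$)
$W = - \frac{18662809}{211918}$ ($W = -89 + \frac{197893}{211918} = - \frac{18662809}{211918} \approx -88.066$)
$\left(W + T\right) \left(N{\left(-453,375 \right)} - 215199\right) = \left(- \frac{18662809}{211918} + 191574\right) \left(375 - 215199\right) = \frac{40579316123}{211918} \left(-214824\right) = - \frac{4358705503403676}{105959}$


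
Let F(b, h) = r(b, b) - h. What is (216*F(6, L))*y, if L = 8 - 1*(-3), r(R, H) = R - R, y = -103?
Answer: 244728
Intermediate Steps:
r(R, H) = 0
L = 11 (L = 8 + 3 = 11)
F(b, h) = -h (F(b, h) = 0 - h = -h)
(216*F(6, L))*y = (216*(-1*11))*(-103) = (216*(-11))*(-103) = -2376*(-103) = 244728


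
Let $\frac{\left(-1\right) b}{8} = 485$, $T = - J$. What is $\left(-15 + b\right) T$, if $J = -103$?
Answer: $-401185$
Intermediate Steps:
$T = 103$ ($T = \left(-1\right) \left(-103\right) = 103$)
$b = -3880$ ($b = \left(-8\right) 485 = -3880$)
$\left(-15 + b\right) T = \left(-15 - 3880\right) 103 = \left(-3895\right) 103 = -401185$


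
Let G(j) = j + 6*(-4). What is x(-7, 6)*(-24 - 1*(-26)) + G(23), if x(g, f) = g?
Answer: -15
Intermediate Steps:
G(j) = -24 + j (G(j) = j - 24 = -24 + j)
x(-7, 6)*(-24 - 1*(-26)) + G(23) = -7*(-24 - 1*(-26)) + (-24 + 23) = -7*(-24 + 26) - 1 = -7*2 - 1 = -14 - 1 = -15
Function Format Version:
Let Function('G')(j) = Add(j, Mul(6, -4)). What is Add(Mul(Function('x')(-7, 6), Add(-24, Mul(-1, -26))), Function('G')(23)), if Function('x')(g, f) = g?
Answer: -15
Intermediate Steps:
Function('G')(j) = Add(-24, j) (Function('G')(j) = Add(j, -24) = Add(-24, j))
Add(Mul(Function('x')(-7, 6), Add(-24, Mul(-1, -26))), Function('G')(23)) = Add(Mul(-7, Add(-24, Mul(-1, -26))), Add(-24, 23)) = Add(Mul(-7, Add(-24, 26)), -1) = Add(Mul(-7, 2), -1) = Add(-14, -1) = -15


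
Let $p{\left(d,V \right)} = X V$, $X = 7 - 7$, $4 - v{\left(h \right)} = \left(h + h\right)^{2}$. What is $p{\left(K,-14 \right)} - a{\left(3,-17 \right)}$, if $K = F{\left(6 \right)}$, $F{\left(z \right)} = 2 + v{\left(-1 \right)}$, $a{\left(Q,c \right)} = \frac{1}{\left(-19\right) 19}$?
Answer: $\frac{1}{361} \approx 0.0027701$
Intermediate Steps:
$a{\left(Q,c \right)} = - \frac{1}{361}$ ($a{\left(Q,c \right)} = \left(- \frac{1}{19}\right) \frac{1}{19} = - \frac{1}{361}$)
$v{\left(h \right)} = 4 - 4 h^{2}$ ($v{\left(h \right)} = 4 - \left(h + h\right)^{2} = 4 - \left(2 h\right)^{2} = 4 - 4 h^{2}$)
$F{\left(z \right)} = 2$ ($F{\left(z \right)} = 2 + \left(4 - 4 \left(-1\right)^{2}\right) = 2 + \left(4 - 4\right) = 2 + 0 = 2$)
$K = 2$
$X = 0$ ($X = 7 - 7 = 0$)
$p{\left(d,V \right)} = 0$ ($p{\left(d,V \right)} = 0 V = 0$)
$p{\left(K,-14 \right)} - a{\left(3,-17 \right)} = 0 - - \frac{1}{361} = 0 + \frac{1}{361} = \frac{1}{361}$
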